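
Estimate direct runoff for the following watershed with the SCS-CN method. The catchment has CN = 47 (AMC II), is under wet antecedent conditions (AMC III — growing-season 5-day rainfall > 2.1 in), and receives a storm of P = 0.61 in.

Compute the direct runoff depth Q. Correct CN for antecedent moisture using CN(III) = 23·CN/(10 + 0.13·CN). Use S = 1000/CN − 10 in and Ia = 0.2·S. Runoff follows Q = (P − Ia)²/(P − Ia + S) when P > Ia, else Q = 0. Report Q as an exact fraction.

Adjust CN=47 to AMC III: 23·47/(10 + 0.13·47) → 1081 ÷ (1611/100) = 108100/1611 ≈ 67.101
Max retention: S = 1000/(108100/1611) − 10 = 5300/1081 in (≈ 4.903 in)
Ia = 0.2S: 0.2·4.903 = 0.981 in (exactly 1060/1081)
P = 0.610 ≤ Ia = 0.981 in: entire storm abstracted, Q = 0.

Q = 0 in ≈ 0.000 in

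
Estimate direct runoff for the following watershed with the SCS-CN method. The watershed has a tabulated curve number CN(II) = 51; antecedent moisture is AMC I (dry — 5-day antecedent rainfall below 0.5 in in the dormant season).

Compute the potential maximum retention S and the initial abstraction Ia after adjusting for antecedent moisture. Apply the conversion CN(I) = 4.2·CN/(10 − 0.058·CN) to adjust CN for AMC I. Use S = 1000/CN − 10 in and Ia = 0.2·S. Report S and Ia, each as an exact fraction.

S = 3500/153 in ≈ 22.876 in; Ia = 700/153 in ≈ 4.575 in

CN(I) from CN(II)=51: (4.2·51)/(10 − 0.058·51) = 15300/503 ≈ 30.417
S = 1000/(15300/503) − 10 = 3500/153 in ≈ 22.876 in
Initial abstraction Ia = S/5 = (3500/153)/5 = 700/153 ≈ 4.575 in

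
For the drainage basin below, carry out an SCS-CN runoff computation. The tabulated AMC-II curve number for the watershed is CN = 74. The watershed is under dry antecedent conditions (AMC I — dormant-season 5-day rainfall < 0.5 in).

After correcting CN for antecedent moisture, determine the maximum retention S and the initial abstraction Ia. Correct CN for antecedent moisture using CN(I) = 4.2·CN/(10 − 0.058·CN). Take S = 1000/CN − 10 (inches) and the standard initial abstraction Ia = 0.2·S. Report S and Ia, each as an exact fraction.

Dry (AMC I): CN(I) = 4.2·74/(10 − 0.058·74) = (1554/5)/(1427/250) = 77700/1427 ≈ 54.450
S = 1000/(77700/1427) − 10 = 6500/777 in ≈ 8.366 in
Ia = 0.2S: 0.2·8.366 = 1.673 in (exactly 1300/777)

S = 6500/777 in ≈ 8.366 in; Ia = 1300/777 in ≈ 1.673 in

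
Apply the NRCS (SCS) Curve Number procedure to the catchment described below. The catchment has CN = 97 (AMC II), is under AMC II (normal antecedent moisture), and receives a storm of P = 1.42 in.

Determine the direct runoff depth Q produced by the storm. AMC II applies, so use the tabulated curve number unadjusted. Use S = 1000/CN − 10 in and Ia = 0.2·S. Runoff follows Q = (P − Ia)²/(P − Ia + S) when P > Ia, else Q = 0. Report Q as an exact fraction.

CN(II) = 97; AMC II needs no correction.
Max retention: S = 1000/97 − 10 = 30/97 in (≈ 0.309 in)
Ia = 0.2S: 0.2·0.309 = 0.062 in (exactly 6/97)
Excess rainfall: 1.420 − 0.062 = 1.358 in; P > Ia so Q > 0
Q = (6587/4850)²/((6587/4850) + 30/97) = (43388569/23522500)/(8087/4850) = 43388569/39221950 in ≈ 1.106 in

Q = 43388569/39221950 in ≈ 1.106 in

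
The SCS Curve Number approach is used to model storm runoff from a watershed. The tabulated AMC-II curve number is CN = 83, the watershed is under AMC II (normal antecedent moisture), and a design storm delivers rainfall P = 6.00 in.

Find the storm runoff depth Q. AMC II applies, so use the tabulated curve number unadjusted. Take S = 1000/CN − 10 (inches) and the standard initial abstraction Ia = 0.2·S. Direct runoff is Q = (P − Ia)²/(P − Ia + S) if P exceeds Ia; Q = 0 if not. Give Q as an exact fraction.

AMC II — tabulated CN = 83 applies directly.
S = 1000/83 − 10 = 170/83 in ≈ 2.048 in
Initial abstraction Ia = S/5 = (170/83)/5 = 34/83 ≈ 0.410 in
Excess rainfall: 6.000 − 0.410 = 5.590 in; P > Ia so Q > 0
Runoff Q = (P−Ia)²/(P−Ia+S) = (5.590)²/(5.590+2.048) = 107648/26311 ≈ 4.091 in

Q = 107648/26311 in ≈ 4.091 in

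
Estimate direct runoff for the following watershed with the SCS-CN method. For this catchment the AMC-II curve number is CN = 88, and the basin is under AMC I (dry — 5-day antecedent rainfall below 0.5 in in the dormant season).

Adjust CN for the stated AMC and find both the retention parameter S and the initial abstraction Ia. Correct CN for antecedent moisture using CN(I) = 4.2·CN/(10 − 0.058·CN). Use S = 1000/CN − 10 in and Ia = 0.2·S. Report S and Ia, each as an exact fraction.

Adjust CN=88 to AMC I: 4.2·88/(10 − 0.058·88) → (1848/5) ÷ (612/125) = 3850/51 ≈ 75.490
Max retention: S = 1000/(3850/51) − 10 = 250/77 in (≈ 3.247 in)
Ia = 0.2·(250/77) = 50/77 in ≈ 0.649 in

S = 250/77 in ≈ 3.247 in; Ia = 50/77 in ≈ 0.649 in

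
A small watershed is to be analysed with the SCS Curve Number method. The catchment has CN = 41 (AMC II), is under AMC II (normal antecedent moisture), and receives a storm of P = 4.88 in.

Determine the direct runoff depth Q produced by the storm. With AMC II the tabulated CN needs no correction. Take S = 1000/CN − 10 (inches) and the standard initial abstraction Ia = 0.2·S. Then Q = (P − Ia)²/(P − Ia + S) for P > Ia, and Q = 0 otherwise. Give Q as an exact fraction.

Q = 2105352/8611025 in ≈ 0.244 in

AMC II — tabulated CN = 41 applies directly.
Max retention: S = 1000/41 − 10 = 590/41 in (≈ 14.390 in)
Ia = 0.2S: 0.2·14.390 = 2.878 in (exactly 118/41)
Since P=4.880 > Ia=2.878: effective rainfall P−Ia = 2052/1025 in
Runoff Q = (P−Ia)²/(P−Ia+S) = (2.002)²/(2.002+14.390) = 2105352/8611025 ≈ 0.244 in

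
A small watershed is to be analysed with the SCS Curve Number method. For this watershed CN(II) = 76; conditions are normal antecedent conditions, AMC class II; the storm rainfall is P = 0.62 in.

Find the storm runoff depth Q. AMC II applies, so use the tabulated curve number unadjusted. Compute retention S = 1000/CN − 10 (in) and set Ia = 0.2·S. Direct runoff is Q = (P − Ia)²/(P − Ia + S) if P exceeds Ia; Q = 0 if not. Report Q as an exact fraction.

AMC II — tabulated CN = 76 applies directly.
S = 1000/76 − 10 = 60/19 in ≈ 3.158 in
Initial abstraction Ia = S/5 = (60/19)/5 = 12/19 ≈ 0.632 in
P = 0.620 ≤ Ia = 0.632 in: entire storm abstracted, Q = 0.

Q = 0 in ≈ 0.000 in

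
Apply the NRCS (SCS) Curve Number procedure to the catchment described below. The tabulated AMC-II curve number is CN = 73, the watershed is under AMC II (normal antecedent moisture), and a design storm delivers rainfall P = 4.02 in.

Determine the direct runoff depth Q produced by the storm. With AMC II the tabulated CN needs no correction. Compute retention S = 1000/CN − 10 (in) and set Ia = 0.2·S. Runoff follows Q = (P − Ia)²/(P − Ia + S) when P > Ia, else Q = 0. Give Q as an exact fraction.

Average conditions: CN = 73 (no AMC adjustment).
Retention S: 1000/CN − 10 with CN=73.000 → S = 270/73 ≈ 3.699 in
Initial abstraction Ia = S/5 = (270/73)/5 = 54/73 ≈ 0.740 in
Since P=4.020 > Ia=0.740: effective rainfall P−Ia = 11973/3650 in
Q = (11973/3650)²/((11973/3650) + 270/73) = (143352729/13322500)/(25473/3650) = 47784243/30992150 in ≈ 1.542 in

Q = 47784243/30992150 in ≈ 1.542 in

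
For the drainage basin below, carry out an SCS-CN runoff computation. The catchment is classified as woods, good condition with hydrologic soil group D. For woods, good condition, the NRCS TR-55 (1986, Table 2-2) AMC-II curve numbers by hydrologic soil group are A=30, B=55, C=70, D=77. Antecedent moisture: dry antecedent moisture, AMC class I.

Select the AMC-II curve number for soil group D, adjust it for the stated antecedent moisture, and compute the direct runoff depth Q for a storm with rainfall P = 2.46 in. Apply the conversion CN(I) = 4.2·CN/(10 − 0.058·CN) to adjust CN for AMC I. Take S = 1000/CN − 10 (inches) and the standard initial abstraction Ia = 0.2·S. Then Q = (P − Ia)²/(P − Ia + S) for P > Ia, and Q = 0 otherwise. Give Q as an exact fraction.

NRCS table: woods, good condition, soil group D → CN(II) = 77
CN(I) from CN(II)=77: (4.2·77)/(10 − 0.058·77) = 161700/2767 ≈ 58.439
Retention S: 1000/CN − 10 with CN=58.439 → S = 11500/1617 ≈ 7.112 in
Initial abstraction Ia = S/5 = (11500/1617)/5 = 2300/1617 ≈ 1.422 in
Since P=2.460 > Ia=1.422: effective rainfall P−Ia = 83891/80850 in
Q = (83891/80850)²/((83891/80850) + 11500/1617) = (7037699881/6536722500)/(658891/80850) = 7037699881/53271337350 in ≈ 0.132 in

Q = 7037699881/53271337350 in ≈ 0.132 in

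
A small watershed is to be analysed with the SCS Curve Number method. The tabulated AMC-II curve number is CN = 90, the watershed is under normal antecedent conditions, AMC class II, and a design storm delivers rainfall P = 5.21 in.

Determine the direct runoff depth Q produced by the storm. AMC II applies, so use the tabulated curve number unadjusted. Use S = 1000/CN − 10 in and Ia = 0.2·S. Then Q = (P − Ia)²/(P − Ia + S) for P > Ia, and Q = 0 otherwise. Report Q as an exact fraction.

CN(II) = 90; AMC II needs no correction.
Max retention: S = 1000/90 − 10 = 10/9 in (≈ 1.111 in)
Ia = 0.2·(10/9) = 2/9 in ≈ 0.222 in
Excess rainfall: 5.210 − 0.222 = 4.988 in; P > Ia so Q > 0
Q: (4489/900)² ÷ (5489/900) = 20151121/4940100 in (≈ 4.079 in)

Q = 20151121/4940100 in ≈ 4.079 in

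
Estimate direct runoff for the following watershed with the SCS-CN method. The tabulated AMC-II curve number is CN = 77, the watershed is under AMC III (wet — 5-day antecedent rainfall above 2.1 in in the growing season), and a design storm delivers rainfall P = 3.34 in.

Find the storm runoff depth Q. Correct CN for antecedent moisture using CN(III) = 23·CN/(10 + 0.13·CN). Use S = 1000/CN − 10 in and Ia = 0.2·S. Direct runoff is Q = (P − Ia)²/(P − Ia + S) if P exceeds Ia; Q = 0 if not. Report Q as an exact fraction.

CN(III) from CN(II)=77: (23·77)/(10 + 0.13·77) = 7700/87 ≈ 88.506
Retention S: 1000/CN − 10 with CN=88.506 → S = 100/77 ≈ 1.299 in
Ia = 0.2·(100/77) = 20/77 in ≈ 0.260 in
Excess rainfall: 3.340 − 0.260 = 3.080 in; P > Ia so Q > 0
Q: (11859/3850)² ÷ (16859/3850) = 140635881/64907150 in (≈ 2.167 in)

Q = 140635881/64907150 in ≈ 2.167 in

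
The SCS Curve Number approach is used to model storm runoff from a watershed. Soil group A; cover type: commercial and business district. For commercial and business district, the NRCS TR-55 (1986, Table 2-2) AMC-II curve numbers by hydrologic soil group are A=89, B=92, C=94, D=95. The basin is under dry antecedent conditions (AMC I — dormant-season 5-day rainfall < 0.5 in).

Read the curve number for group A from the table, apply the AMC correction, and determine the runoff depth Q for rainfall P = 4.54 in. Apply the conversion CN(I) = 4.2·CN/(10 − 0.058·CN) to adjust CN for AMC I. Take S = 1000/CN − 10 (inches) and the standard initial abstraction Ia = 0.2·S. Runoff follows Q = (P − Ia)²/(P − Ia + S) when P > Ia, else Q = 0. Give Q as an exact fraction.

NRCS table: commercial and business district, soil group A → CN(II) = 89
Adjust CN=89 to AMC I: 4.2·89/(10 − 0.058·89) → (1869/5) ÷ (2419/500) = 186900/2419 ≈ 77.263
S = 1000/(186900/2419) − 10 = 5500/1869 in ≈ 2.943 in
Ia = 0.2·(5500/1869) = 1100/1869 in ≈ 0.589 in
Excess rainfall: 4.540 − 0.589 = 3.951 in; P > Ia so Q > 0
Q = (369263/93450)²/((369263/93450) + 5500/1869) = (136355163169/8732902500)/(644263/93450) = 136355163169/60206377350 in ≈ 2.265 in

Q = 136355163169/60206377350 in ≈ 2.265 in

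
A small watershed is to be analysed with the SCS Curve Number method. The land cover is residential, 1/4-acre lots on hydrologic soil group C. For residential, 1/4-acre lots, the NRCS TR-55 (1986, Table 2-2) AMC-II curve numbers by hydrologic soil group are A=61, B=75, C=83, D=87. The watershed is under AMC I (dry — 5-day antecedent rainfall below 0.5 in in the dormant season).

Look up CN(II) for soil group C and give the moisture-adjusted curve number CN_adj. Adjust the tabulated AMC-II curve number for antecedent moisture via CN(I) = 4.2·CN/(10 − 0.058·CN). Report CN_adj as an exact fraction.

CN_adj = 174300/2593 ≈ 67.219

NRCS table: residential, 1/4-acre lots, soil group C → CN(II) = 83
Adjust CN=83 to AMC I: 4.2·83/(10 − 0.058·83) → (1743/5) ÷ (2593/500) = 174300/2593 ≈ 67.219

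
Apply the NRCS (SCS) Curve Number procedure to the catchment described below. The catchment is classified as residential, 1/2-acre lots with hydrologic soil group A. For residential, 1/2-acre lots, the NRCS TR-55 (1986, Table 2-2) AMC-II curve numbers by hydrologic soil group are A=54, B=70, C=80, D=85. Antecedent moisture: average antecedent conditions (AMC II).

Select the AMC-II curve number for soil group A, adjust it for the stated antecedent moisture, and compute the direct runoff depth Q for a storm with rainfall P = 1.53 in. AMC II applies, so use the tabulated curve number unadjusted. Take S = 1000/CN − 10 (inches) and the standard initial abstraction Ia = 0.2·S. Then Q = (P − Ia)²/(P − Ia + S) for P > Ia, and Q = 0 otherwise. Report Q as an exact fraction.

Q = 0 in ≈ 0.000 in

NRCS table: residential, 1/2-acre lots, soil group A → CN(II) = 54
Average conditions: CN = 54 (no AMC adjustment).
S = 1000/54 − 10 = 230/27 in ≈ 8.519 in
Ia = 0.2S: 0.2·8.519 = 1.704 in (exactly 46/27)
P = 1.530 ≤ Ia = 1.704 in: entire storm abstracted, Q = 0.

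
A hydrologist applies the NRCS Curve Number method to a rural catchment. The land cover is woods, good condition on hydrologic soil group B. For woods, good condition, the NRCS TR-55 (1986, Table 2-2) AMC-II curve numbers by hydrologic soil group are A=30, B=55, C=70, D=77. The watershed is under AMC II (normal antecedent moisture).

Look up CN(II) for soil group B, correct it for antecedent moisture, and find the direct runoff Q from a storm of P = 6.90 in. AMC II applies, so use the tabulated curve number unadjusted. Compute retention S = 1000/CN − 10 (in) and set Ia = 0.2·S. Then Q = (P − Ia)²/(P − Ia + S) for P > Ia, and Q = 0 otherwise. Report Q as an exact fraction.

Q = 111747/54230 in ≈ 2.061 in

NRCS table: woods, good condition, soil group B → CN(II) = 55
AMC II — tabulated CN = 55 applies directly.
S = 1000/55 − 10 = 90/11 in ≈ 8.182 in
Ia = 0.2·(90/11) = 18/11 in ≈ 1.636 in
P − Ia = 6.900 − 1.636 = 579/110 ≈ 5.264 in (> 0, runoff occurs)
Q: (579/110)² ÷ (1479/110) = 111747/54230 in (≈ 2.061 in)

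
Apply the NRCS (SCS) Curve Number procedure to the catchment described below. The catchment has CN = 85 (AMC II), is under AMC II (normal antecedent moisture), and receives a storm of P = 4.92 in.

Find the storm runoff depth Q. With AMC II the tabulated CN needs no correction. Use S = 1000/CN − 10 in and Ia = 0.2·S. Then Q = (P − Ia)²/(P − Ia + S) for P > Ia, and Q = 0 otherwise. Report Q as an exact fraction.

CN(II) = 85; AMC II needs no correction.
Max retention: S = 1000/85 − 10 = 30/17 in (≈ 1.765 in)
Ia = 0.2·(30/17) = 6/17 in ≈ 0.353 in
P − Ia = 4.920 − 0.353 = 1941/425 ≈ 4.567 in (> 0, runoff occurs)
Runoff Q = (P−Ia)²/(P−Ia+S) = (4.567)²/(4.567+1.765) = 418609/127075 ≈ 3.294 in

Q = 418609/127075 in ≈ 3.294 in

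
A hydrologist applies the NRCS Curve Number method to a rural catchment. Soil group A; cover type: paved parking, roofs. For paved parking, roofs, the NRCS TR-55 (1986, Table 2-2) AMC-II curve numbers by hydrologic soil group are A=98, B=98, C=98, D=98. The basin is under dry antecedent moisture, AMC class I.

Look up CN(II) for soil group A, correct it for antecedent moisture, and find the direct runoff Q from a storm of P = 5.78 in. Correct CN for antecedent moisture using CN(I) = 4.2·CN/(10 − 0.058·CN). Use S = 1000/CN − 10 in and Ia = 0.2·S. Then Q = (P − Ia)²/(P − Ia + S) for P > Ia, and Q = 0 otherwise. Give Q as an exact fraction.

NRCS table: paved parking, roofs, soil group A → CN(II) = 98
Adjust CN=98 to AMC I: 4.2·98/(10 − 0.058·98) → (2058/5) ÷ (1079/250) = 102900/1079 ≈ 95.366
Max retention: S = 1000/(102900/1079) − 10 = 500/1029 in (≈ 0.486 in)
Ia = 0.2·(500/1029) = 100/1029 in ≈ 0.097 in
P − Ia = 5.780 − 0.097 = 292381/51450 ≈ 5.683 in (> 0, runoff occurs)
Runoff Q = (P−Ia)²/(P−Ia+S) = (5.683)²/(5.683+0.486) = 85486649161/16329252450 ≈ 5.235 in

Q = 85486649161/16329252450 in ≈ 5.235 in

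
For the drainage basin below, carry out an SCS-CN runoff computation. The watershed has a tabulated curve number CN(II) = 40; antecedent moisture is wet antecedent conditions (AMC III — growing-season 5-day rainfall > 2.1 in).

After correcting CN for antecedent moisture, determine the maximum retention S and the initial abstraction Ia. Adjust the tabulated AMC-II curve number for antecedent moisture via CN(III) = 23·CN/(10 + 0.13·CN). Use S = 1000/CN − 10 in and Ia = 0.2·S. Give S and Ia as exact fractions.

Wet (AMC III): CN(III) = 23·40/(10 + 0.13·40) = 920/(76/5) = 1150/19 ≈ 60.526
Max retention: S = 1000/(1150/19) − 10 = 150/23 in (≈ 6.522 in)
Initial abstraction Ia = S/5 = (150/23)/5 = 30/23 ≈ 1.304 in

S = 150/23 in ≈ 6.522 in; Ia = 30/23 in ≈ 1.304 in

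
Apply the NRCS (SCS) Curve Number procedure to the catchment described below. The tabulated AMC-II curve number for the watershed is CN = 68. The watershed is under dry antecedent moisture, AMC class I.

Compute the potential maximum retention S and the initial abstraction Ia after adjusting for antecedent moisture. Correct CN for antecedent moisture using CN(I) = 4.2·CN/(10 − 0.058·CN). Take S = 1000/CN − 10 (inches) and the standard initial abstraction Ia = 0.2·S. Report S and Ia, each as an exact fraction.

CN(I) from CN(II)=68: (4.2·68)/(10 − 0.058·68) = 35700/757 ≈ 47.160
S = 1000/(35700/757) − 10 = 4000/357 in ≈ 11.204 in
Ia = 0.2·(4000/357) = 800/357 in ≈ 2.241 in

S = 4000/357 in ≈ 11.204 in; Ia = 800/357 in ≈ 2.241 in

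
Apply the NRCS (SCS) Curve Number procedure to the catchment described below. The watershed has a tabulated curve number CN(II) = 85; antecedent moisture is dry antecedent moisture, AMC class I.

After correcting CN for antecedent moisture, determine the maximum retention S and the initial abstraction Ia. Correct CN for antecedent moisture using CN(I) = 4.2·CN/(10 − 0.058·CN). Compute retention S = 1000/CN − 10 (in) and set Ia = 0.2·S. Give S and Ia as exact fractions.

CN(I) from CN(II)=85: (4.2·85)/(10 − 0.058·85) = 11900/169 ≈ 70.414
Retention S: 1000/CN − 10 with CN=70.414 → S = 500/119 ≈ 4.202 in
Ia = 0.2·(500/119) = 100/119 in ≈ 0.840 in

S = 500/119 in ≈ 4.202 in; Ia = 100/119 in ≈ 0.840 in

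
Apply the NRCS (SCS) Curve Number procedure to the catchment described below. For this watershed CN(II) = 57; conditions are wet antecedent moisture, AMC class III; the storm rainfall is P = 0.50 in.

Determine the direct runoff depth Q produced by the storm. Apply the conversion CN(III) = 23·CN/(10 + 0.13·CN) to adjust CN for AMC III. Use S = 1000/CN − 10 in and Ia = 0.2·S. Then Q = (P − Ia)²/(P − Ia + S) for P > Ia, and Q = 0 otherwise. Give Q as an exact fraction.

Q = 0 in ≈ 0.000 in

Adjust CN=57 to AMC III: 23·57/(10 + 0.13·57) → 1311 ÷ (1741/100) = 131100/1741 ≈ 75.302
S = 1000/(131100/1741) − 10 = 4300/1311 in ≈ 3.280 in
Ia = 0.2S: 0.2·3.280 = 0.656 in (exactly 860/1311)
P = 0.500 ≤ Ia = 0.656 in: entire storm abstracted, Q = 0.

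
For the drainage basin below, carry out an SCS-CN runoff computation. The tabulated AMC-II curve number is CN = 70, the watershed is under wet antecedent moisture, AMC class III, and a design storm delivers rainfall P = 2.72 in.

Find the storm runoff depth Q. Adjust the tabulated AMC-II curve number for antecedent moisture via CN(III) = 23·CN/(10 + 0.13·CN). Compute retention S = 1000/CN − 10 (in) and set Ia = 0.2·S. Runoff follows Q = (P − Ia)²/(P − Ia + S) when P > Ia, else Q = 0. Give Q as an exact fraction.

CN(III) from CN(II)=70: (23·70)/(10 + 0.13·70) = 16100/191 ≈ 84.293
S = 1000/(16100/191) − 10 = 300/161 in ≈ 1.863 in
Ia = 0.2·(300/161) = 60/161 in ≈ 0.373 in
Since P=2.720 > Ia=0.373: effective rainfall P−Ia = 9448/4025 in
Runoff Q = (P−Ia)²/(P−Ia+S) = (2.347)²/(2.347+1.863) = 22316176/17053925 ≈ 1.309 in

Q = 22316176/17053925 in ≈ 1.309 in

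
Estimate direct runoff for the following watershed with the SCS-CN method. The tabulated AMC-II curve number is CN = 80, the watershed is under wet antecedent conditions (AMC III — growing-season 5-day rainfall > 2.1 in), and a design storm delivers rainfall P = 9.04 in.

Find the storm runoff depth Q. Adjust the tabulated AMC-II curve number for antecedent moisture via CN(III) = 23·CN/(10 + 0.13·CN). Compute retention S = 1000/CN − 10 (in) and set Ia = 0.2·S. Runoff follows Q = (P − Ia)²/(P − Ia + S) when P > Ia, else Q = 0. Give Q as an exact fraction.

Adjust CN=80 to AMC III: 23·80/(10 + 0.13·80) → 1840 ÷ (102/5) = 4600/51 ≈ 90.196
Max retention: S = 1000/(4600/51) − 10 = 25/23 in (≈ 1.087 in)
Ia = 0.2S: 0.2·1.087 = 0.217 in (exactly 5/23)
P − Ia = 9.040 − 0.217 = 5073/575 ≈ 8.823 in (> 0, runoff occurs)
Runoff Q = (P−Ia)²/(P−Ia+S) = (8.823)²/(8.823+1.087) = 25735329/3276350 ≈ 7.855 in

Q = 25735329/3276350 in ≈ 7.855 in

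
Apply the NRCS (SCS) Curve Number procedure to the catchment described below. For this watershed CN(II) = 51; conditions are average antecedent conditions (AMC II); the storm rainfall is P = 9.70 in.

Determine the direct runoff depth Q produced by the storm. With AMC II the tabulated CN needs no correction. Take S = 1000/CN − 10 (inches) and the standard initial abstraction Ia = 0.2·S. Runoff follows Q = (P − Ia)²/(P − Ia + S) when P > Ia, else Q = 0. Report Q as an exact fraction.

CN(II) = 51; AMC II needs no correction.
Max retention: S = 1000/51 − 10 = 490/51 in (≈ 9.608 in)
Ia = 0.2S: 0.2·9.608 = 1.922 in (exactly 98/51)
Excess rainfall: 9.700 − 1.922 = 7.778 in; P > Ia so Q > 0
Q = (3967/510)²/((3967/510) + 490/51) = (15737089/260100)/(8867/510) = 15737089/4522170 in ≈ 3.480 in

Q = 15737089/4522170 in ≈ 3.480 in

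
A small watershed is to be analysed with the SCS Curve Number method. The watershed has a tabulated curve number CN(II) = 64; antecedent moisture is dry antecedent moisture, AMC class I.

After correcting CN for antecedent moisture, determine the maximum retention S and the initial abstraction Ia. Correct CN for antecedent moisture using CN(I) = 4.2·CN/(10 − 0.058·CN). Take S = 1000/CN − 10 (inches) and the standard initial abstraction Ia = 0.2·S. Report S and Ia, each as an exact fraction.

S = 375/28 in ≈ 13.393 in; Ia = 75/28 in ≈ 2.679 in

Dry (AMC I): CN(I) = 4.2·64/(10 − 0.058·64) = (1344/5)/(786/125) = 5600/131 ≈ 42.748
S = 1000/(5600/131) − 10 = 375/28 in ≈ 13.393 in
Ia = 0.2·(375/28) = 75/28 in ≈ 2.679 in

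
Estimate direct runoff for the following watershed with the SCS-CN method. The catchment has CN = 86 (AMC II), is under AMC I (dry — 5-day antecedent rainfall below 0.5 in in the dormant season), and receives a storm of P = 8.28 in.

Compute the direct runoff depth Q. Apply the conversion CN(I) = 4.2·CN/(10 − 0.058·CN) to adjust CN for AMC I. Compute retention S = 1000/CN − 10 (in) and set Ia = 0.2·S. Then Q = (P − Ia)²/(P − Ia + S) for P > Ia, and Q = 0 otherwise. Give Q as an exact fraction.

Adjust CN=86 to AMC I: 4.2·86/(10 − 0.058·86) → (1806/5) ÷ (1253/250) = 12900/179 ≈ 72.067
Max retention: S = 1000/(12900/179) − 10 = 500/129 in (≈ 3.876 in)
Ia = 0.2·(500/129) = 100/129 in ≈ 0.775 in
P − Ia = 8.280 − 0.775 = 24203/3225 ≈ 7.505 in (> 0, runoff occurs)
Runoff Q = (P−Ia)²/(P−Ia+S) = (7.505)²/(7.505+3.876) = 585785209/118367175 ≈ 4.949 in

Q = 585785209/118367175 in ≈ 4.949 in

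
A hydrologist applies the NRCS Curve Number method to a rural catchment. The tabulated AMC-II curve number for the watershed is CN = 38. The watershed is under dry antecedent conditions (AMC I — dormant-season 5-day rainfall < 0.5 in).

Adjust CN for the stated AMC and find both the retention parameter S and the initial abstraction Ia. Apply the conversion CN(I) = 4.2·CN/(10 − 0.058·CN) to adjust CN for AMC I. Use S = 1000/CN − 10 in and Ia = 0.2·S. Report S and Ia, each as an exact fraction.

Dry (AMC I): CN(I) = 4.2·38/(10 − 0.058·38) = (798/5)/(1949/250) = 39900/1949 ≈ 20.472
S = 1000/(39900/1949) − 10 = 15500/399 in ≈ 38.847 in
Ia = 0.2·(15500/399) = 3100/399 in ≈ 7.769 in

S = 15500/399 in ≈ 38.847 in; Ia = 3100/399 in ≈ 7.769 in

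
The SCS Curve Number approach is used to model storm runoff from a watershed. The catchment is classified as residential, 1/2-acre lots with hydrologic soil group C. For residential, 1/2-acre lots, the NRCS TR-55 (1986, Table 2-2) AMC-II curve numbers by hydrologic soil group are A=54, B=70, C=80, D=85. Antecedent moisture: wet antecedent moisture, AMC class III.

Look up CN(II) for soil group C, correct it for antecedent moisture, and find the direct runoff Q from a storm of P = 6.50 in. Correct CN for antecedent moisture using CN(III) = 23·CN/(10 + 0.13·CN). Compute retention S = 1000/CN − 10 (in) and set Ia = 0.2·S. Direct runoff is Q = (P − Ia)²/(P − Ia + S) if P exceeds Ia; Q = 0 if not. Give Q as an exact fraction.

Q = 83521/15594 in ≈ 5.356 in

NRCS table: residential, 1/2-acre lots, soil group C → CN(II) = 80
CN(III) from CN(II)=80: (23·80)/(10 + 0.13·80) = 4600/51 ≈ 90.196
S = 1000/(4600/51) − 10 = 25/23 in ≈ 1.087 in
Ia = 0.2S: 0.2·1.087 = 0.217 in (exactly 5/23)
Since P=6.500 > Ia=0.217: effective rainfall P−Ia = 289/46 in
Q: (289/46)² ÷ (339/46) = 83521/15594 in (≈ 5.356 in)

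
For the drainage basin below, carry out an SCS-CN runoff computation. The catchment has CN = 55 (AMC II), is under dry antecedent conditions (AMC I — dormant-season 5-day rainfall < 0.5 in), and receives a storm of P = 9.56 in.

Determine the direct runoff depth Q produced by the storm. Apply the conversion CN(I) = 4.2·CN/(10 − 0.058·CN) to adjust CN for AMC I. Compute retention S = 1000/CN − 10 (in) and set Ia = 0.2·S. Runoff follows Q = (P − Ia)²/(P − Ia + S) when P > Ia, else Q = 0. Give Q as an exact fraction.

Q = 118875409/93175775 in ≈ 1.276 in

CN(I) from CN(II)=55: (4.2·55)/(10 − 0.058·55) = 7700/227 ≈ 33.921
Retention S: 1000/CN − 10 with CN=33.921 → S = 1500/77 ≈ 19.481 in
Initial abstraction Ia = S/5 = (1500/77)/5 = 300/77 ≈ 3.896 in
Excess rainfall: 9.560 − 3.896 = 5.664 in; P > Ia so Q > 0
Runoff Q = (P−Ia)²/(P−Ia+S) = (5.664)²/(5.664+19.481) = 118875409/93175775 ≈ 1.276 in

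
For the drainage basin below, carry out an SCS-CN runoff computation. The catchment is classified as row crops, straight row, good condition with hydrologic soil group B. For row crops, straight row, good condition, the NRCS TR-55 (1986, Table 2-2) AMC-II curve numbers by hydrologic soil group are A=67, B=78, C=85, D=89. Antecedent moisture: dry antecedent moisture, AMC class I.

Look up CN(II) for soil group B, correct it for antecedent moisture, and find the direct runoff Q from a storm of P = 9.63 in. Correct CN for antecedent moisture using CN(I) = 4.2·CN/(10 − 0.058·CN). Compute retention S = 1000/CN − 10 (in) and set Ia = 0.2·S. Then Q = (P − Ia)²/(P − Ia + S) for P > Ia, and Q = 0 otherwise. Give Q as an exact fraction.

NRCS table: row crops, straight row, good condition, soil group B → CN(II) = 78
Dry (AMC I): CN(I) = 4.2·78/(10 − 0.058·78) = (1638/5)/(1369/250) = 81900/1369 ≈ 59.825
Max retention: S = 1000/(81900/1369) − 10 = 5500/819 in (≈ 6.716 in)
Ia = 0.2·(5500/819) = 1100/819 in ≈ 1.343 in
Since P=9.630 > Ia=1.343: effective rainfall P−Ia = 678697/81900 in
Q = (678697/81900)²/((678697/81900) + 5500/819) = (460629617809/6707610000)/(1228697/81900) = 460629617809/100630284300 in ≈ 4.577 in

Q = 460629617809/100630284300 in ≈ 4.577 in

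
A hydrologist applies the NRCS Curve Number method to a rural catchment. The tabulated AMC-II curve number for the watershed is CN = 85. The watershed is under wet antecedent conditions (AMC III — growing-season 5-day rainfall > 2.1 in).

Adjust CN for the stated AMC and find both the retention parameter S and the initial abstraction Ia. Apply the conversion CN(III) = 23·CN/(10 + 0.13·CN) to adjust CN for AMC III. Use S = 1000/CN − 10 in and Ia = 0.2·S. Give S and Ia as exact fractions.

S = 300/391 in ≈ 0.767 in; Ia = 60/391 in ≈ 0.153 in

Adjust CN=85 to AMC III: 23·85/(10 + 0.13·85) → 1955 ÷ (421/20) = 39100/421 ≈ 92.874
Max retention: S = 1000/(39100/421) − 10 = 300/391 in (≈ 0.767 in)
Initial abstraction Ia = S/5 = (300/391)/5 = 60/391 ≈ 0.153 in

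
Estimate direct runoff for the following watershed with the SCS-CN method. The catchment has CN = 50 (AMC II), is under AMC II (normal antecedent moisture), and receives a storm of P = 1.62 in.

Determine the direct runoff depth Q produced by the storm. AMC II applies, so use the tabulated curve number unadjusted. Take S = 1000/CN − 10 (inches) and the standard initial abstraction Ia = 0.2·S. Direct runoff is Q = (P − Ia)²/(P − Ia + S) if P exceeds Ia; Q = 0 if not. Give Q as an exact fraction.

Q = 0 in ≈ 0.000 in

Average conditions: CN = 50 (no AMC adjustment).
Retention S: 1000/CN − 10 with CN=50.000 → S = 10 ≈ 10.000 in
Ia = 0.2S: 0.2·10.000 = 2.000 in (exactly 2)
P = 1.620 ≤ Ia = 2.000 in: entire storm abstracted, Q = 0.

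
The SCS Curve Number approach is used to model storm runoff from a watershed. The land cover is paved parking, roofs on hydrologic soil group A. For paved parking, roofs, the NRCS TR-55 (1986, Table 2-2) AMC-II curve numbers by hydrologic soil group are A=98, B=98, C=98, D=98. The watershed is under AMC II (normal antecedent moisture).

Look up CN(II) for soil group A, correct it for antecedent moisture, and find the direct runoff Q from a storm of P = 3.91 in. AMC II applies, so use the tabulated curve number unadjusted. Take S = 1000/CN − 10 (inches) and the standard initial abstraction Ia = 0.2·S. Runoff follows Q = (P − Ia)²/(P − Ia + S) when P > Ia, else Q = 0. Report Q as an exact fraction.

Q = 359443681/97799100 in ≈ 3.675 in

NRCS table: paved parking, roofs, soil group A → CN(II) = 98
AMC II — tabulated CN = 98 applies directly.
Max retention: S = 1000/98 − 10 = 10/49 in (≈ 0.204 in)
Ia = 0.2·(10/49) = 2/49 in ≈ 0.041 in
Since P=3.910 > Ia=0.041: effective rainfall P−Ia = 18959/4900 in
Runoff Q = (P−Ia)²/(P−Ia+S) = (3.869)²/(3.869+0.204) = 359443681/97799100 ≈ 3.675 in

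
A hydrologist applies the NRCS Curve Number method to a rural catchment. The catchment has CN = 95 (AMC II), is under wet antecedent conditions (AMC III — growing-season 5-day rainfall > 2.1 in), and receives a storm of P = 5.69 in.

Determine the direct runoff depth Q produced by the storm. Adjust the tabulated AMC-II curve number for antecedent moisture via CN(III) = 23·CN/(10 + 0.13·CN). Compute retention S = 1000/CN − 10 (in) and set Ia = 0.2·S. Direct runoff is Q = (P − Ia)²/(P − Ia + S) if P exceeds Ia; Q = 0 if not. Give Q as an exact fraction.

CN(III) from CN(II)=95: (23·95)/(10 + 0.13·95) = 43700/447 ≈ 97.763
Max retention: S = 1000/(43700/447) − 10 = 100/437 in (≈ 0.229 in)
Initial abstraction Ia = S/5 = (100/437)/5 = 20/437 ≈ 0.046 in
P − Ia = 5.690 − 0.046 = 246653/43700 ≈ 5.644 in (> 0, runoff occurs)
Runoff Q = (P−Ia)²/(P−Ia+S) = (5.644)²/(5.644+0.229) = 60837702409/11215736100 ≈ 5.424 in

Q = 60837702409/11215736100 in ≈ 5.424 in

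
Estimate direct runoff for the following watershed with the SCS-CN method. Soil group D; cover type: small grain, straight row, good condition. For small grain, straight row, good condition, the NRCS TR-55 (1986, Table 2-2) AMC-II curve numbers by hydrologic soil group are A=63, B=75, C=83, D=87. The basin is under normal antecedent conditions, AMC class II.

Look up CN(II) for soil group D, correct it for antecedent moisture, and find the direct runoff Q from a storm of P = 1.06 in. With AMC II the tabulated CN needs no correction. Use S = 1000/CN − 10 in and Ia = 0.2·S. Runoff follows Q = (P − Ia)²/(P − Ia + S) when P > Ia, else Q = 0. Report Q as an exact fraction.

Q = 10962721/42677850 in ≈ 0.257 in

NRCS table: small grain, straight row, good condition, soil group D → CN(II) = 87
CN(II) = 87; AMC II needs no correction.
Retention S: 1000/CN − 10 with CN=87.000 → S = 130/87 ≈ 1.494 in
Ia = 0.2S: 0.2·1.494 = 0.299 in (exactly 26/87)
Excess rainfall: 1.060 − 0.299 = 0.761 in; P > Ia so Q > 0
Q: (3311/4350)² ÷ (9811/4350) = 10962721/42677850 in (≈ 0.257 in)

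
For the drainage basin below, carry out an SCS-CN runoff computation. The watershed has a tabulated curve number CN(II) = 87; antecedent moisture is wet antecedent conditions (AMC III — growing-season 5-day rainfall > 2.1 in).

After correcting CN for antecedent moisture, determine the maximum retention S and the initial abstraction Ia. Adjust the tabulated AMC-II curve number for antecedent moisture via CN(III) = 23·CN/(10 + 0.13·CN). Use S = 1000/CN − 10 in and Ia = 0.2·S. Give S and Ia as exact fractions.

S = 1300/2001 in ≈ 0.650 in; Ia = 260/2001 in ≈ 0.130 in

CN(III) from CN(II)=87: (23·87)/(10 + 0.13·87) = 200100/2131 ≈ 93.900
Retention S: 1000/CN − 10 with CN=93.900 → S = 1300/2001 ≈ 0.650 in
Ia = 0.2·(1300/2001) = 260/2001 in ≈ 0.130 in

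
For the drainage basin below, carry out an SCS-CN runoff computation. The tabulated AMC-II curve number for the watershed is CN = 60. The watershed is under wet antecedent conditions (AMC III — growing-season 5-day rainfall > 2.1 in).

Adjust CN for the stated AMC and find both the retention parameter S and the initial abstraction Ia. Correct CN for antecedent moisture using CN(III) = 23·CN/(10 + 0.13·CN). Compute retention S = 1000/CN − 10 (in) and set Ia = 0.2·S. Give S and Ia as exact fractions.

Wet (AMC III): CN(III) = 23·60/(10 + 0.13·60) = 1380/(89/5) = 6900/89 ≈ 77.528
Retention S: 1000/CN − 10 with CN=77.528 → S = 200/69 ≈ 2.899 in
Initial abstraction Ia = S/5 = (200/69)/5 = 40/69 ≈ 0.580 in

S = 200/69 in ≈ 2.899 in; Ia = 40/69 in ≈ 0.580 in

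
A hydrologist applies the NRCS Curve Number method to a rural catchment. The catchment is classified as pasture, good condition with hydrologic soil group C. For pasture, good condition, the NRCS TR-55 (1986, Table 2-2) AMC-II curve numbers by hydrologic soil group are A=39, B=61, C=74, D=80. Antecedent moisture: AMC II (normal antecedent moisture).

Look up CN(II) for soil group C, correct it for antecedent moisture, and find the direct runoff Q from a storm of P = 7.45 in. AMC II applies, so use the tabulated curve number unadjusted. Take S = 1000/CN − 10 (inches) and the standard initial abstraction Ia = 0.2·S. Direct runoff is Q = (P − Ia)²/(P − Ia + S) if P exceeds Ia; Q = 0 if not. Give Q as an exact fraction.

Q = 24930049/5618820 in ≈ 4.437 in

NRCS table: pasture, good condition, soil group C → CN(II) = 74
CN(II) = 74; AMC II needs no correction.
Max retention: S = 1000/74 − 10 = 130/37 in (≈ 3.514 in)
Ia = 0.2S: 0.2·3.514 = 0.703 in (exactly 26/37)
Since P=7.450 > Ia=0.703: effective rainfall P−Ia = 4993/740 in
Q = (4993/740)²/((4993/740) + 130/37) = (24930049/547600)/(7593/740) = 24930049/5618820 in ≈ 4.437 in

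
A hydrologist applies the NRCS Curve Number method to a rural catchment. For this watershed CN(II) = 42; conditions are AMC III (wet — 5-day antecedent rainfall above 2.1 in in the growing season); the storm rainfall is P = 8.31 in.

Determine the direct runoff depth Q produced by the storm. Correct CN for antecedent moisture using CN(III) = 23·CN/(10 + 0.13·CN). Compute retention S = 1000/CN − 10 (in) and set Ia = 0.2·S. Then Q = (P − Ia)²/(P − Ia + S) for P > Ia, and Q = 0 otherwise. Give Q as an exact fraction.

Q = 117905017129/30591915900 in ≈ 3.854 in

Wet (AMC III): CN(III) = 23·42/(10 + 0.13·42) = 966/(773/50) = 48300/773 ≈ 62.484
Retention S: 1000/CN − 10 with CN=62.484 → S = 2900/483 ≈ 6.004 in
Initial abstraction Ia = S/5 = (2900/483)/5 = 580/483 ≈ 1.201 in
Excess rainfall: 8.310 − 1.201 = 7.109 in; P > Ia so Q > 0
Q = (343373/48300)²/((343373/48300) + 2900/483) = (117905017129/2332890000)/(633373/48300) = 117905017129/30591915900 in ≈ 3.854 in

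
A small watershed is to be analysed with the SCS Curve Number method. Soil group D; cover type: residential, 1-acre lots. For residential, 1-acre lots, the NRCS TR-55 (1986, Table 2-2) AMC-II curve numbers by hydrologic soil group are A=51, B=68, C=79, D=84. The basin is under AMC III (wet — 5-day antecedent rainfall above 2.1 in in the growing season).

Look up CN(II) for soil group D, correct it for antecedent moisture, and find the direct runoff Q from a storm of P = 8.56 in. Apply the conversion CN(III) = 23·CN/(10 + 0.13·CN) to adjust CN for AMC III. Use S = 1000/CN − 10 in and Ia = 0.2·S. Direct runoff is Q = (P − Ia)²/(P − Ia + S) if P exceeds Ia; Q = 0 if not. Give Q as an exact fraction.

NRCS table: residential, 1-acre lots, soil group D → CN(II) = 84
Adjust CN=84 to AMC III: 23·84/(10 + 0.13·84) → 1932 ÷ (523/25) = 48300/523 ≈ 92.352
S = 1000/(48300/523) − 10 = 400/483 in ≈ 0.828 in
Initial abstraction Ia = S/5 = (400/483)/5 = 80/483 ≈ 0.166 in
Excess rainfall: 8.560 − 0.166 = 8.394 in; P > Ia so Q > 0
Runoff Q = (P−Ia)²/(P−Ia+S) = (8.394)²/(8.394+0.828) = 5137127522/672348075 ≈ 7.641 in

Q = 5137127522/672348075 in ≈ 7.641 in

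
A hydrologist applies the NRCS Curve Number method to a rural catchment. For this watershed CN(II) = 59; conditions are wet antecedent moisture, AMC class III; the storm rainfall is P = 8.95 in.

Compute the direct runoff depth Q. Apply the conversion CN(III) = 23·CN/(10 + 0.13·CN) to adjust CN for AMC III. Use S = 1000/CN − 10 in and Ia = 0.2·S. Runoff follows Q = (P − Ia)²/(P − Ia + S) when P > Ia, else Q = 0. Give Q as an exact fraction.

Q = 51303609009/8372771420 in ≈ 6.127 in

Adjust CN=59 to AMC III: 23·59/(10 + 0.13·59) → 1357 ÷ (1767/100) = 135700/1767 ≈ 76.797
Retention S: 1000/CN − 10 with CN=76.797 → S = 4100/1357 ≈ 3.021 in
Ia = 0.2·(4100/1357) = 820/1357 in ≈ 0.604 in
P − Ia = 8.950 − 0.604 = 226503/27140 ≈ 8.346 in (> 0, runoff occurs)
Q = (226503/27140)²/((226503/27140) + 4100/1357) = (51303609009/736579600)/(308503/27140) = 51303609009/8372771420 in ≈ 6.127 in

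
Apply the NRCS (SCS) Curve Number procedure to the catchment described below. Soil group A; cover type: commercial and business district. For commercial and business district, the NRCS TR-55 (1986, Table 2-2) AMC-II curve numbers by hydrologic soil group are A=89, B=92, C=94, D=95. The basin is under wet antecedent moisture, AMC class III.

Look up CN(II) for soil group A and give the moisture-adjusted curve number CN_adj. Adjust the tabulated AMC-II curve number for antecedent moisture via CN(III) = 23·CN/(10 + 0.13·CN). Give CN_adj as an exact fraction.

NRCS table: commercial and business district, soil group A → CN(II) = 89
Wet (AMC III): CN(III) = 23·89/(10 + 0.13·89) = 2047/(2157/100) = 204700/2157 ≈ 94.900

CN_adj = 204700/2157 ≈ 94.900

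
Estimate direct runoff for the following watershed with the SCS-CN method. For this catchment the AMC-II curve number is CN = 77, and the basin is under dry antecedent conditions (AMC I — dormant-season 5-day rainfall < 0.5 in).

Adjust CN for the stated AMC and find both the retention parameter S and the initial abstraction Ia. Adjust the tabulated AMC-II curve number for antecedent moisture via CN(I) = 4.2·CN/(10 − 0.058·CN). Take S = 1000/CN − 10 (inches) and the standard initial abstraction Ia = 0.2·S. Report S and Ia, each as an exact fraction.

S = 11500/1617 in ≈ 7.112 in; Ia = 2300/1617 in ≈ 1.422 in

CN(I) from CN(II)=77: (4.2·77)/(10 − 0.058·77) = 161700/2767 ≈ 58.439
Max retention: S = 1000/(161700/2767) − 10 = 11500/1617 in (≈ 7.112 in)
Ia = 0.2·(11500/1617) = 2300/1617 in ≈ 1.422 in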